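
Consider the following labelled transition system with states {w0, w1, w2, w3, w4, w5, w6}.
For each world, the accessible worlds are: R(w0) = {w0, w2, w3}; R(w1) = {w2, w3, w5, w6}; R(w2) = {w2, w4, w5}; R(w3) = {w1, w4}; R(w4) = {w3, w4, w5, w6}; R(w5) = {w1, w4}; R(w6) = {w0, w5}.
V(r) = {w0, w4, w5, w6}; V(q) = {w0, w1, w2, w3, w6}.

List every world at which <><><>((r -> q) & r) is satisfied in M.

w0, w1, w2, w3, w4, w5, w6

Let φ = <><><>((r -> q) & r). Evaluate φ at each world:
  w0 (successors {w0, w2, w3}): φ is true.
  w1 (successors {w2, w3, w5, w6}): φ is true.
  w2 (successors {w2, w4, w5}): φ is true.
  w3 (successors {w1, w4}): φ is true.
  w4 (successors {w3, w4, w5, w6}): φ is true.
  w5 (successors {w1, w4}): φ is true.
  w6 (successors {w0, w5}): φ is true.
For instance, at w5:
  At w5: <><><>((r -> q) & r) requires <><>((r -> q) & r) at some successor in {w1, w4}.
    <><>((r -> q) & r) holds at w1, so <><><>((r -> q) & r) is true at w5.
      At w1: <><>((r -> q) & r) requires <>((r -> q) & r) at some successor in {w2, w3, w5, w6}.
        <>((r -> q) & r) holds at w6, so <><>((r -> q) & r) is true at w1.
Satisfying worlds: {w0, w1, w2, w3, w4, w5, w6}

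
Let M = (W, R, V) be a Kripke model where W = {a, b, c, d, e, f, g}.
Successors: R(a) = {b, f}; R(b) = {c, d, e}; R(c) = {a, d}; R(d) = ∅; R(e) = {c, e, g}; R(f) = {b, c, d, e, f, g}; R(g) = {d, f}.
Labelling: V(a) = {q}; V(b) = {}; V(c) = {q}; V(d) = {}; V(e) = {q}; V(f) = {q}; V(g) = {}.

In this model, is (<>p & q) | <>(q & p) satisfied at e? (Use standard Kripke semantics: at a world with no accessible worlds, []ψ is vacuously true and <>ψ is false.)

At e: <>p & q is false, <>(q & p) is false, so (<>p & q) | <>(q & p) is false.
  At e: <>p is false, q is true, so <>p & q is false.
    At e: <>p requires p at some successor in {c, e, g}.
      At c: p is false.
      At e: p is false.
      At g: p is false.
    So <>p is false at e.
  At e: <>(q & p) requires q & p at some successor in {c, e, g}.
    At c: q & p is false.
    At e: q & p is false.
    At g: q & p is false.
  So <>(q & p) is false at e.

No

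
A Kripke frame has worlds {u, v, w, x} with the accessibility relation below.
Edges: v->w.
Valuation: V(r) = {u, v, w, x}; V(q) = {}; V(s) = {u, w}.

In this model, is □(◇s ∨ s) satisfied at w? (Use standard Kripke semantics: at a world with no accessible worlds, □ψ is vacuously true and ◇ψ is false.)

Yes

At w: no accessible worlds, so □(◇s ∨ s) holds vacuously.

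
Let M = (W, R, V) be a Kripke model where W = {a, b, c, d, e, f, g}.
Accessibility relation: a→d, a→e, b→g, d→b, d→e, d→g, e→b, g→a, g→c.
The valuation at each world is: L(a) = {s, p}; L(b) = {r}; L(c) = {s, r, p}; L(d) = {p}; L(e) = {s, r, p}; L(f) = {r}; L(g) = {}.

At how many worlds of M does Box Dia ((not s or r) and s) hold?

3

Recall that Box ψ holds at a world iff ψ holds at every accessible world, and Dia ψ holds iff ψ holds at some accessible world.
Let φ = Box Dia ((not s or r) and s). Evaluate φ at each world:
  a (successors {d, e}): φ is false.
  b (successors {g}): φ is true.
  c (successors ∅): φ is true.
  d (successors {b, e, g}): φ is false.
  e (successors {b}): φ is false.
  f (successors ∅): φ is true.
  g (successors {a, c}): φ is false.
For instance, at e:
  At e: Box Dia ((not s or r) and s) requires Dia ((not s or r) and s) at every successor {b}.
    Dia ((not s or r) and s) fails at b, so Box Dia ((not s or r) and s) is false at e.
      At b: Dia ((not s or r) and s) requires (not s or r) and s at some successor in {g}.
        At g: (not s or r) and s is false.
      So Dia ((not s or r) and s) is false at b.
Satisfying worlds: {b, c, f}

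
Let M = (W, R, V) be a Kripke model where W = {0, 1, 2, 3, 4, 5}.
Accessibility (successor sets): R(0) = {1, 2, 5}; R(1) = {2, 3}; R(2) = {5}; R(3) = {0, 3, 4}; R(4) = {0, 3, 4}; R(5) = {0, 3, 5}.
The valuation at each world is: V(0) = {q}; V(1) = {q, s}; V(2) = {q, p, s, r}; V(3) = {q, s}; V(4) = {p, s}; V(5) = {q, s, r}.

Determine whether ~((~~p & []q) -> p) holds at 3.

No

At 3: (~~p & []q) -> p is true, so ~((~~p & []q) -> p) is false.
  At 3: ~~p & []q is false, p is false, so (~~p & []q) -> p is true.
    At 3: ~~p is false, []q is false, so ~~p & []q is false.
      At 3: []q requires q at every successor {0, 3, 4}.
        q fails at 4, so []q is false at 3.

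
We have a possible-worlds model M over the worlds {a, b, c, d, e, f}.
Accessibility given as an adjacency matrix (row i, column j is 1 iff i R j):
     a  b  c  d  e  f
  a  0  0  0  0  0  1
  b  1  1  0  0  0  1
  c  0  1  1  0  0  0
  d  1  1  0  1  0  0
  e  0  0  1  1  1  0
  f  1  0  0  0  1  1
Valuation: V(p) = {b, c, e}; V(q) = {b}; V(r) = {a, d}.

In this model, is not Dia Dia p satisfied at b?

No

Recall that Dia ψ holds at a world iff ψ holds at some accessible world.
At b: Dia Dia p is true, so not Dia Dia p is false.
  At b: Dia Dia p requires Dia p at some successor in {a, b, f}.
    Dia p holds at b, so Dia Dia p is true at b.
      At b: Dia p requires p at some successor in {a, b, f}.
        p holds at b, so Dia p is true at b.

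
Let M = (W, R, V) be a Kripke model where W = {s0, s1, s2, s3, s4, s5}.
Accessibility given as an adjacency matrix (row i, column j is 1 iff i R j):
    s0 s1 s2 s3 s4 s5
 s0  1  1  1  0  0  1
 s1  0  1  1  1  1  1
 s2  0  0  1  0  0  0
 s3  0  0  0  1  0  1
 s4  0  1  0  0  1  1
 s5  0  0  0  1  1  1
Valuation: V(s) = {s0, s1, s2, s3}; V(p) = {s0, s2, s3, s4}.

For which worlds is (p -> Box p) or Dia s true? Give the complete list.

s0, s1, s2, s3, s4, s5

Let φ = (p -> Box p) or Dia s. Evaluate φ at each world:
  s0 (successors {s0, s1, s2, s5}): φ is true.
  s1 (successors {s1, s2, s3, s4, s5}): φ is true.
  s2 (successors {s2}): φ is true.
  s3 (successors {s3, s5}): φ is true.
  s4 (successors {s1, s4, s5}): φ is true.
  s5 (successors {s3, s4, s5}): φ is true.
For instance, at s0:
  At s0: p -> Box p is false, Dia s is true, so (p -> Box p) or Dia s is true.
    At s0: p is true, Box p is false, so p -> Box p is false.
      At s0: Box p requires p at every successor {s0, s1, s2, s5}.
        p fails at s1, so Box p is false at s0.
    At s0: Dia s requires s at some successor in {s0, s1, s2, s5}.
      s holds at s0, so Dia s is true at s0.
Satisfying worlds: {s0, s1, s2, s3, s4, s5}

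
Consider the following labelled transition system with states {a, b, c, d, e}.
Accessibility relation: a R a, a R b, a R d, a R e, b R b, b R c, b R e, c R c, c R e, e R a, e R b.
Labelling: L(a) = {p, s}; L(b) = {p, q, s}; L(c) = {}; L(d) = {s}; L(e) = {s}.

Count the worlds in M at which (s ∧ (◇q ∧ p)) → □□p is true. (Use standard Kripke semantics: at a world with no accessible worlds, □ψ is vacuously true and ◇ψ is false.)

Let φ = (s ∧ (◇q ∧ p)) → □□p. Evaluate φ at each world:
  a (successors {a, b, d, e}): φ is false.
  b (successors {b, c, e}): φ is false.
  c (successors {c, e}): φ is true.
  d (successors ∅): φ is true.
  e (successors {a, b}): φ is true.
For instance, at e:
  At e: s ∧ (◇q ∧ p) is false, □□p is false, so (s ∧ (◇q ∧ p)) → □□p is true.
    At e: s is true, ◇q ∧ p is false, so s ∧ (◇q ∧ p) is false.
      At e: ◇q is true, p is false, so ◇q ∧ p is false.
    At e: □□p requires □p at every successor {a, b}.
      □p fails at a, so □□p is false at e.
Satisfying worlds: {c, d, e}

3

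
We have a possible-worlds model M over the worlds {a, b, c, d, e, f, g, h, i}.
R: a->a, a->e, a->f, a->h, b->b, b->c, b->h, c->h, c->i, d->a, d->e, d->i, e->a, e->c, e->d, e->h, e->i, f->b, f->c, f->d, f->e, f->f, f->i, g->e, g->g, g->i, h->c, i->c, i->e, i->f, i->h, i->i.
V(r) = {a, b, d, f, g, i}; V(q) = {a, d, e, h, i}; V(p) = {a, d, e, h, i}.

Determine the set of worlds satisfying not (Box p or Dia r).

Recall that Box ψ holds at a world iff ψ holds at every accessible world, and Dia ψ holds iff ψ holds at some accessible world.
Let φ = not (Box p or Dia r). Evaluate φ at each world:
  a (successors {a, e, f, h}): φ is false.
  b (successors {b, c, h}): φ is false.
  c (successors {h, i}): φ is false.
  d (successors {a, e, i}): φ is false.
  e (successors {a, c, d, h, i}): φ is false.
  f (successors {b, c, d, e, f, i}): φ is false.
  g (successors {e, g, i}): φ is false.
  h (successors {c}): φ is true.
  i (successors {c, e, f, h, i}): φ is false.
For instance, at g:
  At g: Box p or Dia r is true, so not (Box p or Dia r) is false.
    At g: Box p is false, Dia r is true, so Box p or Dia r is true.
      At g: Box p requires p at every successor {e, g, i}.
        p fails at g, so Box p is false at g.
      At g: Dia r requires r at some successor in {e, g, i}.
        r holds at g, so Dia r is true at g.
Satisfying worlds: {h}

h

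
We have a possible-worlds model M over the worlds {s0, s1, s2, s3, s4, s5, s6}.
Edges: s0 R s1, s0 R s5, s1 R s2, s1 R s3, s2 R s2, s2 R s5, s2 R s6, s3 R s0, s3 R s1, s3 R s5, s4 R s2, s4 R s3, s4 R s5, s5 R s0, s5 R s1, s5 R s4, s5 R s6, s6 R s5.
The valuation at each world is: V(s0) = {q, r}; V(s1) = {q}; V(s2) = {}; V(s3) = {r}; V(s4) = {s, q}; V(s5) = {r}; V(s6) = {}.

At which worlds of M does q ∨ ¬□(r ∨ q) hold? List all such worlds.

s0, s1, s2, s4, s5

Recall that □ψ holds at a world iff ψ holds at every accessible world, and ◇ψ holds iff ψ holds at some accessible world.
Let φ = q ∨ ¬□(r ∨ q). Evaluate φ at each world:
  s0 (successors {s1, s5}): φ is true.
  s1 (successors {s2, s3}): φ is true.
  s2 (successors {s2, s5, s6}): φ is true.
  s3 (successors {s0, s1, s5}): φ is false.
  s4 (successors {s2, s3, s5}): φ is true.
  s5 (successors {s0, s1, s4, s6}): φ is true.
  s6 (successors {s5}): φ is false.
For instance, at s2:
  At s2: q is false, ¬□(r ∨ q) is true, so q ∨ ¬□(r ∨ q) is true.
    At s2: □(r ∨ q) is false, so ¬□(r ∨ q) is true.
      At s2: □(r ∨ q) requires r ∨ q at every successor {s2, s5, s6}.
        r ∨ q fails at s2, so □(r ∨ q) is false at s2.
Satisfying worlds: {s0, s1, s2, s4, s5}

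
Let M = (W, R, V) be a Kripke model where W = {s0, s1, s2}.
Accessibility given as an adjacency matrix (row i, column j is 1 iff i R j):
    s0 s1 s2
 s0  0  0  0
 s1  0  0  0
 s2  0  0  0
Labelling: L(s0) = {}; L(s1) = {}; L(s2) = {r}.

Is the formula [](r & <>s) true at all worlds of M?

Yes

Recall that []ψ holds at a world iff ψ holds at every accessible world, and <>ψ holds iff ψ holds at some accessible world.
Let φ = [](r & <>s). Evaluate φ at each world:
  s0 (successors ∅): φ is true.
  s1 (successors ∅): φ is true.
  s2 (successors ∅): φ is true.
For instance, at s1:
  At s1: no accessible worlds, so [](r & <>s) holds vacuously.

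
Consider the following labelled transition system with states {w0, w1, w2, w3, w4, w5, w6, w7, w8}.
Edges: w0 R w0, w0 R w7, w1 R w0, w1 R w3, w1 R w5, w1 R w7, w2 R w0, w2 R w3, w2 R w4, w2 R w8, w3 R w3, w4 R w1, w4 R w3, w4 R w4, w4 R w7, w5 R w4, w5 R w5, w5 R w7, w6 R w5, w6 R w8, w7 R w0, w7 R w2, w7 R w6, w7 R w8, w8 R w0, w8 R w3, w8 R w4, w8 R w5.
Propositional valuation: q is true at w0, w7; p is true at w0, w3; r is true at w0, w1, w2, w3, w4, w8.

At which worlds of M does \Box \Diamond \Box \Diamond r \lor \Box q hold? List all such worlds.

Recall that \Box ψ holds at a world iff ψ holds at every accessible world, and \Diamond ψ holds iff ψ holds at some accessible world.
Let φ = \Box \Diamond \Box \Diamond r \lor \Box q. Evaluate φ at each world:
  w0 (successors {w0, w7}): φ is true.
  w1 (successors {w0, w3, w5, w7}): φ is true.
  w2 (successors {w0, w3, w4, w8}): φ is true.
  w3 (successors {w3}): φ is true.
  w4 (successors {w1, w3, w4, w7}): φ is true.
  w5 (successors {w4, w5, w7}): φ is true.
  w6 (successors {w5, w8}): φ is true.
  w7 (successors {w0, w2, w6, w8}): φ is true.
  w8 (successors {w0, w3, w4, w5}): φ is true.
For instance, at w5:
  At w5: \Box \Diamond \Box \Diamond r is true, \Box q is false, so \Box \Diamond \Box \Diamond r \lor \Box q is true.
    At w5: \Box \Diamond \Box \Diamond r requires \Diamond \Box \Diamond r at every successor {w4, w5, w7}.
      At w4: \Diamond \Box \Diamond r is true.
      At w5: \Diamond \Box \Diamond r is true.
      At w7: \Diamond \Box \Diamond r is true.
    So \Box \Diamond \Box \Diamond r is true at w5.
    At w5: \Box q requires q at every successor {w4, w5, w7}.
      q fails at w4, so \Box q is false at w5.
Satisfying worlds: {w0, w1, w2, w3, w4, w5, w6, w7, w8}

w0, w1, w2, w3, w4, w5, w6, w7, w8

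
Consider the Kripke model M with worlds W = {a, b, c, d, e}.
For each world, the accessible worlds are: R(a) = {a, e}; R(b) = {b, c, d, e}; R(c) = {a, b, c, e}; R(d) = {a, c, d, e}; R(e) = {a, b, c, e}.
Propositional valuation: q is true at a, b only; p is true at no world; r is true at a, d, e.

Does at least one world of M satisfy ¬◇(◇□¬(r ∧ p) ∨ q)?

No

Let φ = ¬◇(◇□¬(r ∧ p) ∨ q). Evaluate φ at each world:
  a (successors {a, e}): φ is false.
  b (successors {b, c, d, e}): φ is false.
  c (successors {a, b, c, e}): φ is false.
  d (successors {a, c, d, e}): φ is false.
  e (successors {a, b, c, e}): φ is false.
For instance, at c:
  At c: ◇(◇□¬(r ∧ p) ∨ q) is true, so ¬◇(◇□¬(r ∧ p) ∨ q) is false.
    At c: ◇(◇□¬(r ∧ p) ∨ q) requires ◇□¬(r ∧ p) ∨ q at some successor in {a, b, c, e}.
      ◇□¬(r ∧ p) ∨ q holds at a, so ◇(◇□¬(r ∧ p) ∨ q) is true at c.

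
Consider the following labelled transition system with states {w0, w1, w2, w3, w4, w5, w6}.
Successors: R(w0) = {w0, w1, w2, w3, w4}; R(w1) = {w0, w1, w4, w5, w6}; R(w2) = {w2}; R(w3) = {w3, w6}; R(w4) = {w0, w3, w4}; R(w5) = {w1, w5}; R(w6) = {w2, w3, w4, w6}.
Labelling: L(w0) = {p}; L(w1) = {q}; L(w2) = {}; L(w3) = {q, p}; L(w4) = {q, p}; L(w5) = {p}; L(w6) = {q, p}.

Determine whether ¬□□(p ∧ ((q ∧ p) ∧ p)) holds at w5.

Recall that □ψ holds at a world iff ψ holds at every accessible world, and ◇ψ holds iff ψ holds at some accessible world.
At w5: □□(p ∧ ((q ∧ p) ∧ p)) is false, so ¬□□(p ∧ ((q ∧ p) ∧ p)) is true.
  At w5: □□(p ∧ ((q ∧ p) ∧ p)) requires □(p ∧ ((q ∧ p) ∧ p)) at every successor {w1, w5}.
    □(p ∧ ((q ∧ p) ∧ p)) fails at w1, so □□(p ∧ ((q ∧ p) ∧ p)) is false at w5.
      At w1: □(p ∧ ((q ∧ p) ∧ p)) requires p ∧ ((q ∧ p) ∧ p) at every successor {w0, w1, w4, w5, w6}.
        p ∧ ((q ∧ p) ∧ p) fails at w0, so □(p ∧ ((q ∧ p) ∧ p)) is false at w1.

Yes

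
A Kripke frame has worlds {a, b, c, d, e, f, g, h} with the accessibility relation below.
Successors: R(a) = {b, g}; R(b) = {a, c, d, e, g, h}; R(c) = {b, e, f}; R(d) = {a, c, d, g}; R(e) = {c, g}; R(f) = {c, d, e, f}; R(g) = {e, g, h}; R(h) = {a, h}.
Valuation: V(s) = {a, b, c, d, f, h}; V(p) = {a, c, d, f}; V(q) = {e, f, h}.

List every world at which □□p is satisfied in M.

none

Recall that □ψ holds at a world iff ψ holds at every accessible world, and ◇ψ holds iff ψ holds at some accessible world.
Let φ = □□p. Evaluate φ at each world:
  a (successors {b, g}): φ is false.
  b (successors {a, c, d, e, g, h}): φ is false.
  c (successors {b, e, f}): φ is false.
  d (successors {a, c, d, g}): φ is false.
  e (successors {c, g}): φ is false.
  f (successors {c, d, e, f}): φ is false.
  g (successors {e, g, h}): φ is false.
  h (successors {a, h}): φ is false.
For instance, at a:
  At a: □□p requires □p at every successor {b, g}.
    □p fails at b, so □□p is false at a.
      At b: □p requires p at every successor {a, c, d, e, g, h}.
        p fails at e, so □p is false at b.
Satisfying worlds: none.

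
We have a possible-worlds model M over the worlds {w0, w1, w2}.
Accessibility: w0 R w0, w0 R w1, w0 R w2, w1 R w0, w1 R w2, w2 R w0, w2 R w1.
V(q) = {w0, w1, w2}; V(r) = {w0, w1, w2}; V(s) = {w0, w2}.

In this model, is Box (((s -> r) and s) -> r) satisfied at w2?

Recall that Box ψ holds at a world iff ψ holds at every accessible world, and Dia ψ holds iff ψ holds at some accessible world.
At w2: Box (((s -> r) and s) -> r) requires ((s -> r) and s) -> r at every successor {w0, w1}.
  At w0: ((s -> r) and s) -> r is true.
  At w1: ((s -> r) and s) -> r is true.
So Box (((s -> r) and s) -> r) is true at w2.

Yes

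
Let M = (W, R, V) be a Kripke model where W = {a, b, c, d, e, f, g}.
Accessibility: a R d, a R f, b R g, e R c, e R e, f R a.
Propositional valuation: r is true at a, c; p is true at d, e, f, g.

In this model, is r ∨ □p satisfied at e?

At e: r is false, □p is false, so r ∨ □p is false.
  At e: □p requires p at every successor {c, e}.
    p fails at c, so □p is false at e.

No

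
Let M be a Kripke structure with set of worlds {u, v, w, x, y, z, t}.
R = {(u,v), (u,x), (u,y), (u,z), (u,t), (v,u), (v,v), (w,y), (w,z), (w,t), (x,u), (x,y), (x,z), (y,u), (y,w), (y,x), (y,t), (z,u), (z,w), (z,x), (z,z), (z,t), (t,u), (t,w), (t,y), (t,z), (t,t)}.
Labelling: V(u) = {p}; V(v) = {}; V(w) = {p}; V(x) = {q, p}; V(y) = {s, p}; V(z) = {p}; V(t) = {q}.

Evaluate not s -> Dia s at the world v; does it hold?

No

Recall that Dia ψ holds at a world iff ψ holds at some accessible world.
At v: not s is true, Dia s is false, so not s -> Dia s is false.
  At v: Dia s requires s at some successor in {u, v}.
    At u: s is false.
    At v: s is false.
  So Dia s is false at v.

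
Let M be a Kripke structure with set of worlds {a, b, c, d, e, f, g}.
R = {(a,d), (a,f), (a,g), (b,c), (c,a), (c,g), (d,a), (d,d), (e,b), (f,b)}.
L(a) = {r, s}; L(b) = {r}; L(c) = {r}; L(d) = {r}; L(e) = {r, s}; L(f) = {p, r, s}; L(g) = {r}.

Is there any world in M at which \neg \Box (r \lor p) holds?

No

Let φ = \neg \Box (r \lor p). Evaluate φ at each world:
  a (successors {d, f, g}): φ is false.
  b (successors {c}): φ is false.
  c (successors {a, g}): φ is false.
  d (successors {a, d}): φ is false.
  e (successors {b}): φ is false.
  f (successors {b}): φ is false.
  g (successors ∅): φ is false.
For instance, at f:
  At f: \Box (r \lor p) is true, so \neg \Box (r \lor p) is false.
    At f: \Box (r \lor p) requires r \lor p at every successor {b}.
      At b: r \lor p is true.
    So \Box (r \lor p) is true at f.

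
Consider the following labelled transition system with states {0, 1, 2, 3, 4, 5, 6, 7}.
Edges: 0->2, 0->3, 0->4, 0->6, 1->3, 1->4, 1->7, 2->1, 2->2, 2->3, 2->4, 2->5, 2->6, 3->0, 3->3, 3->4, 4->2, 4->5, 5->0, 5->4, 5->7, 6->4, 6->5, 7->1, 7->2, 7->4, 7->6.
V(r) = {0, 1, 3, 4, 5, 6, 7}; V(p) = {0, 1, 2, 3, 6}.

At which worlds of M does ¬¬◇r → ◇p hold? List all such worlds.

0, 1, 2, 3, 4, 5, 7

Let φ = ¬¬◇r → ◇p. Evaluate φ at each world:
  0 (successors {2, 3, 4, 6}): φ is true.
  1 (successors {3, 4, 7}): φ is true.
  2 (successors {1, 2, 3, 4, 5, 6}): φ is true.
  3 (successors {0, 3, 4}): φ is true.
  4 (successors {2, 5}): φ is true.
  5 (successors {0, 4, 7}): φ is true.
  6 (successors {4, 5}): φ is false.
  7 (successors {1, 2, 4, 6}): φ is true.
For instance, at 4:
  At 4: ¬¬◇r is true, ◇p is true, so ¬¬◇r → ◇p is true.
    At 4: ¬◇r is false, so ¬¬◇r is true.
      At 4: ◇r is true, so ¬◇r is false.
    At 4: ◇p requires p at some successor in {2, 5}.
      p holds at 2, so ◇p is true at 4.
Satisfying worlds: {0, 1, 2, 3, 4, 5, 7}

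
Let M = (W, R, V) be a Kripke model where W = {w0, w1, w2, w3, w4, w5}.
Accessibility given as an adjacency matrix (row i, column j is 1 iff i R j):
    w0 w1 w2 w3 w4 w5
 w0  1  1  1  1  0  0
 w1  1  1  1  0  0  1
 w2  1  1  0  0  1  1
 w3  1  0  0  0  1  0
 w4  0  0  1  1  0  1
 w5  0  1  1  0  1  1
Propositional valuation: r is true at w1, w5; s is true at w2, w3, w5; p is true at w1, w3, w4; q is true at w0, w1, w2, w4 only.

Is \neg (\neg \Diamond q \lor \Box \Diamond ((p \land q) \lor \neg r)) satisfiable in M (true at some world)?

Let φ = \neg (\neg \Diamond q \lor \Box \Diamond ((p \land q) \lor \neg r)). Evaluate φ at each world:
  w0 (successors {w0, w1, w2, w3}): φ is false.
  w1 (successors {w0, w1, w2, w5}): φ is false.
  w2 (successors {w0, w1, w4, w5}): φ is false.
  w3 (successors {w0, w4}): φ is false.
  w4 (successors {w2, w3, w5}): φ is false.
  w5 (successors {w1, w2, w4, w5}): φ is false.
For instance, at w5:
  At w5: \neg \Diamond q \lor \Box \Diamond ((p \land q) \lor \neg r) is true, so \neg (\neg \Diamond q \lor \Box \Diamond ((p \land q) \lor \neg r)) is false.
    At w5: \neg \Diamond q is false, \Box \Diamond ((p \land q) \lor \neg r) is true, so \neg \Diamond q \lor \Box \Diamond ((p \land q) \lor \neg r) is true.
      At w5: \Diamond q is true, so \neg \Diamond q is false.
      At w5: \Box \Diamond ((p \land q) \lor \neg r) requires \Diamond ((p \land q) \lor \neg r) at every successor {w1, w2, w4, w5}.
        At w1: \Diamond ((p \land q) \lor \neg r) is true.
        At w2: \Diamond ((p \land q) \lor \neg r) is true.
        At w4: \Diamond ((p \land q) \lor \neg r) is true.
        At w5: \Diamond ((p \land q) \lor \neg r) is true.
      So \Box \Diamond ((p \land q) \lor \neg r) is true at w5.

No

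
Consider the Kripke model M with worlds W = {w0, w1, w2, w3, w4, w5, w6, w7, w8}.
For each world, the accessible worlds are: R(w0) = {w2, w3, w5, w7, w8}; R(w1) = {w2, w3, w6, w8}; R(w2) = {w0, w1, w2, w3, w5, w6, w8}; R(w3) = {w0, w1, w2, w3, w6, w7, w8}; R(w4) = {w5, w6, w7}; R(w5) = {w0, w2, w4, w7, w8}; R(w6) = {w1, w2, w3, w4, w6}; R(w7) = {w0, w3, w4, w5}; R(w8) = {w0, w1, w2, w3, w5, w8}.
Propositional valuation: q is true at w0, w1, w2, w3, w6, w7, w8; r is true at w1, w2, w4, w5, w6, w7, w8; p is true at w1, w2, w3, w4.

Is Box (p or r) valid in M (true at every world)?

No

Let φ = Box (p or r). Evaluate φ at each world:
  w0 (successors {w2, w3, w5, w7, w8}): φ is true.
  w1 (successors {w2, w3, w6, w8}): φ is true.
  w2 (successors {w0, w1, w2, w3, w5, w6, w8}): φ is false.
  w3 (successors {w0, w1, w2, w3, w6, w7, w8}): φ is false.
  w4 (successors {w5, w6, w7}): φ is true.
  w5 (successors {w0, w2, w4, w7, w8}): φ is false.
  w6 (successors {w1, w2, w3, w4, w6}): φ is true.
  w7 (successors {w0, w3, w4, w5}): φ is false.
  w8 (successors {w0, w1, w2, w3, w5, w8}): φ is false.
Detail at w2 (counterexample):
  At w2: Box (p or r) requires p or r at every successor {w0, w1, w2, w3, w5, w6, w8}.
    p or r fails at w0, so Box (p or r) is false at w2.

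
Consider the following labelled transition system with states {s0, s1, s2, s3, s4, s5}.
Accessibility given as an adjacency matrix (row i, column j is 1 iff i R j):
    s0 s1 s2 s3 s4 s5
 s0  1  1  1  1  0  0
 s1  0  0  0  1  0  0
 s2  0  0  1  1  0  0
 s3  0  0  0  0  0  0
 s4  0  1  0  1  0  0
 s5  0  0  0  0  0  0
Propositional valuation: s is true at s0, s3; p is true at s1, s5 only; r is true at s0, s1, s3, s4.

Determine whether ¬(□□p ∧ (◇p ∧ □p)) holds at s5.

At s5: □□p ∧ (◇p ∧ □p) is false, so ¬(□□p ∧ (◇p ∧ □p)) is true.
  At s5: □□p is true, ◇p ∧ □p is false, so □□p ∧ (◇p ∧ □p) is false.
    At s5: no accessible worlds, so □□p holds vacuously.
    At s5: ◇p is false, □p is true, so ◇p ∧ □p is false.
      At s5: no accessible worlds, so ◇p is false.
      At s5: no accessible worlds, so □p holds vacuously.

Yes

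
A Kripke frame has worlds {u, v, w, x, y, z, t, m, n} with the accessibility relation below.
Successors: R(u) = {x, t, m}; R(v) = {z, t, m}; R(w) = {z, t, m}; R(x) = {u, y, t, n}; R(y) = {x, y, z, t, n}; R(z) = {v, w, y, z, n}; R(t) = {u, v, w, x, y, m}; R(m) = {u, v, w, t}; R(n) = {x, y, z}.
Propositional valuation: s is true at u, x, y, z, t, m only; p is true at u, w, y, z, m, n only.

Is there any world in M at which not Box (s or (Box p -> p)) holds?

No

Let φ = not Box (s or (Box p -> p)). Evaluate φ at each world:
  u (successors {x, t, m}): φ is false.
  v (successors {z, t, m}): φ is false.
  w (successors {z, t, m}): φ is false.
  x (successors {u, y, t, n}): φ is false.
  y (successors {x, y, z, t, n}): φ is false.
  z (successors {v, w, y, z, n}): φ is false.
  t (successors {u, v, w, x, y, m}): φ is false.
  m (successors {u, v, w, t}): φ is false.
  n (successors {x, y, z}): φ is false.
For instance, at x:
  At x: Box (s or (Box p -> p)) is true, so not Box (s or (Box p -> p)) is false.
    At x: Box (s or (Box p -> p)) requires s or (Box p -> p) at every successor {u, y, t, n}.
      At u: s or (Box p -> p) is true.
      At y: s or (Box p -> p) is true.
      At t: s or (Box p -> p) is true.
      At n: s or (Box p -> p) is true.
    So Box (s or (Box p -> p)) is true at x.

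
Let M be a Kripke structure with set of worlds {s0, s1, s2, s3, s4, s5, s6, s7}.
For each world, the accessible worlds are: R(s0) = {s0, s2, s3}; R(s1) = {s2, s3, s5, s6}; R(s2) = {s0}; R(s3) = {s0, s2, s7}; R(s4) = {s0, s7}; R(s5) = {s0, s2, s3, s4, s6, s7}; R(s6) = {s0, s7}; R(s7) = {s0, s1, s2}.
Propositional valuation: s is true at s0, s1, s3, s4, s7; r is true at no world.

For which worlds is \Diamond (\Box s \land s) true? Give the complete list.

s5

Let φ = \Diamond (\Box s \land s). Evaluate φ at each world:
  s0 (successors {s0, s2, s3}): φ is false.
  s1 (successors {s2, s3, s5, s6}): φ is false.
  s2 (successors {s0}): φ is false.
  s3 (successors {s0, s2, s7}): φ is false.
  s4 (successors {s0, s7}): φ is false.
  s5 (successors {s0, s2, s3, s4, s6, s7}): φ is true.
  s6 (successors {s0, s7}): φ is false.
  s7 (successors {s0, s1, s2}): φ is false.
For instance, at s2:
  At s2: \Diamond (\Box s \land s) requires \Box s \land s at some successor in {s0}.
    At s0: \Box s \land s is false.
  So \Diamond (\Box s \land s) is false at s2.
Satisfying worlds: {s5}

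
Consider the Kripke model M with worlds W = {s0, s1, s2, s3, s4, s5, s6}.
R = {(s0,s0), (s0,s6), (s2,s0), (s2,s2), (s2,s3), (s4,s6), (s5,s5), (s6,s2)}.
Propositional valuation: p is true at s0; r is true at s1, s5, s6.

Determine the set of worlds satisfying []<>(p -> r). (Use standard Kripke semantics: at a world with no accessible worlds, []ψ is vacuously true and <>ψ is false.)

Let φ = []<>(p -> r). Evaluate φ at each world:
  s0 (successors {s0, s6}): φ is true.
  s1 (successors ∅): φ is true.
  s2 (successors {s0, s2, s3}): φ is false.
  s3 (successors ∅): φ is true.
  s4 (successors {s6}): φ is true.
  s5 (successors {s5}): φ is true.
  s6 (successors {s2}): φ is true.
For instance, at s4:
  At s4: []<>(p -> r) requires <>(p -> r) at every successor {s6}.
      At s6: <>(p -> r) requires p -> r at some successor in {s2}.
        p -> r holds at s2, so <>(p -> r) is true at s6.
  So []<>(p -> r) is true at s4.
Satisfying worlds: {s0, s1, s3, s4, s5, s6}

s0, s1, s3, s4, s5, s6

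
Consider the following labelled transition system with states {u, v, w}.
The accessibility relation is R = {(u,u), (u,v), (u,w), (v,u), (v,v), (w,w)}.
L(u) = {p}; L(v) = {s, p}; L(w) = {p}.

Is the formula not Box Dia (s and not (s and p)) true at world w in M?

At w: Box Dia (s and not (s and p)) is false, so not Box Dia (s and not (s and p)) is true.
  At w: Box Dia (s and not (s and p)) requires Dia (s and not (s and p)) at every successor {w}.
    Dia (s and not (s and p)) fails at w, so Box Dia (s and not (s and p)) is false at w.
      At w: Dia (s and not (s and p)) requires s and not (s and p) at some successor in {w}.
        At w: s and not (s and p) is false.
      So Dia (s and not (s and p)) is false at w.

Yes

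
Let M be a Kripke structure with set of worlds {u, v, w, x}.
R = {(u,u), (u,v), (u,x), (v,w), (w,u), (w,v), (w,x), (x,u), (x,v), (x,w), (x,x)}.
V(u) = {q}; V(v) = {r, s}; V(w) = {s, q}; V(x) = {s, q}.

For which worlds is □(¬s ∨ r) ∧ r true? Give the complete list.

Let φ = □(¬s ∨ r) ∧ r. Evaluate φ at each world:
  u (successors {u, v, x}): φ is false.
  v (successors {w}): φ is false.
  w (successors {u, v, x}): φ is false.
  x (successors {u, v, w, x}): φ is false.
For instance, at v:
  At v: □(¬s ∨ r) is false, r is true, so □(¬s ∨ r) ∧ r is false.
    At v: □(¬s ∨ r) requires ¬s ∨ r at every successor {w}.
      ¬s ∨ r fails at w, so □(¬s ∨ r) is false at v.
Satisfying worlds: none.

none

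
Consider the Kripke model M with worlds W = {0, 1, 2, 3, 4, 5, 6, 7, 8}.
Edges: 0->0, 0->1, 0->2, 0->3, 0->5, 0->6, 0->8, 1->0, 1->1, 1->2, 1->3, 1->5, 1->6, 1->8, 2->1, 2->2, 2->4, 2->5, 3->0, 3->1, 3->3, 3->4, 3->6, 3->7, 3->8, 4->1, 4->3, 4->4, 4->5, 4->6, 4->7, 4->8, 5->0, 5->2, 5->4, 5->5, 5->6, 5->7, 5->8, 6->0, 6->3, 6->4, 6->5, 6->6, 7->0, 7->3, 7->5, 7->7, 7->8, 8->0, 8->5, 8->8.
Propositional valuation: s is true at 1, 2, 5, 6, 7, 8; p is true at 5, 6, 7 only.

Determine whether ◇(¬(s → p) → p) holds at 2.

Yes

At 2: ◇(¬(s → p) → p) requires ¬(s → p) → p at some successor in {1, 2, 4, 5}.
  ¬(s → p) → p holds at 4, so ◇(¬(s → p) → p) is true at 2.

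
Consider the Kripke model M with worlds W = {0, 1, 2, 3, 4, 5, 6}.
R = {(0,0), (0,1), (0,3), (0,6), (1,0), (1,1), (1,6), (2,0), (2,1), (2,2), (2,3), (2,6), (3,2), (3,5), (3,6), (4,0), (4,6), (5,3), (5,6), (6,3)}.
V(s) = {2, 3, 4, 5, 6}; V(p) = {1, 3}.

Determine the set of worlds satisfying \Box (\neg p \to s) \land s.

Recall that \Box ψ holds at a world iff ψ holds at every accessible world, and \Diamond ψ holds iff ψ holds at some accessible world.
Let φ = \Box (\neg p \to s) \land s. Evaluate φ at each world:
  0 (successors {0, 1, 3, 6}): φ is false.
  1 (successors {0, 1, 6}): φ is false.
  2 (successors {0, 1, 2, 3, 6}): φ is false.
  3 (successors {2, 5, 6}): φ is true.
  4 (successors {0, 6}): φ is false.
  5 (successors {3, 6}): φ is true.
  6 (successors {3}): φ is true.
For instance, at 1:
  At 1: \Box (\neg p \to s) is false, s is false, so \Box (\neg p \to s) \land s is false.
    At 1: \Box (\neg p \to s) requires \neg p \to s at every successor {0, 1, 6}.
      \neg p \to s fails at 0, so \Box (\neg p \to s) is false at 1.
Satisfying worlds: {3, 5, 6}

3, 5, 6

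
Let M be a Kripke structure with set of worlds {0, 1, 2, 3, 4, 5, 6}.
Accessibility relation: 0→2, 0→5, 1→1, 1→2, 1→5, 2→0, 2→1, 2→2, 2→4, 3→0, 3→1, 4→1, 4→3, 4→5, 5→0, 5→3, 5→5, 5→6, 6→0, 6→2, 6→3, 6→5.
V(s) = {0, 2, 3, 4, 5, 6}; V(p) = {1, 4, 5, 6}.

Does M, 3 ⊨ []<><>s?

At 3: []<><>s requires <><>s at every successor {0, 1}.
    At 0: <><>s requires <>s at some successor in {2, 5}.
      <>s holds at 2, so <><>s is true at 0.
    At 1: <><>s requires <>s at some successor in {1, 2, 5}.
      <>s holds at 1, so <><>s is true at 1.
So []<><>s is true at 3.

Yes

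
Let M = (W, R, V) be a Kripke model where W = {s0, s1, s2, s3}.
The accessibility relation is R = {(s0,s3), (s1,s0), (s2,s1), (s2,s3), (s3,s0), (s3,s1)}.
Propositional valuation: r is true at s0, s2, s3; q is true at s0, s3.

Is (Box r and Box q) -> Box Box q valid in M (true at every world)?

No

Let φ = (Box r and Box q) -> Box Box q. Evaluate φ at each world:
  s0 (successors {s3}): φ is false.
  s1 (successors {s0}): φ is true.
  s2 (successors {s1, s3}): φ is true.
  s3 (successors {s0, s1}): φ is true.
Detail at s0 (counterexample):
  At s0: Box r and Box q is true, Box Box q is false, so (Box r and Box q) -> Box Box q is false.
    At s0: Box r is true, Box q is true, so Box r and Box q is true.
      At s0: Box r requires r at every successor {s3}.
        At s3: r is true.
      So Box r is true at s0.
      At s0: Box q requires q at every successor {s3}.
        At s3: q is true.
      So Box q is true at s0.
    At s0: Box Box q requires Box q at every successor {s3}.
      Box q fails at s3, so Box Box q is false at s0.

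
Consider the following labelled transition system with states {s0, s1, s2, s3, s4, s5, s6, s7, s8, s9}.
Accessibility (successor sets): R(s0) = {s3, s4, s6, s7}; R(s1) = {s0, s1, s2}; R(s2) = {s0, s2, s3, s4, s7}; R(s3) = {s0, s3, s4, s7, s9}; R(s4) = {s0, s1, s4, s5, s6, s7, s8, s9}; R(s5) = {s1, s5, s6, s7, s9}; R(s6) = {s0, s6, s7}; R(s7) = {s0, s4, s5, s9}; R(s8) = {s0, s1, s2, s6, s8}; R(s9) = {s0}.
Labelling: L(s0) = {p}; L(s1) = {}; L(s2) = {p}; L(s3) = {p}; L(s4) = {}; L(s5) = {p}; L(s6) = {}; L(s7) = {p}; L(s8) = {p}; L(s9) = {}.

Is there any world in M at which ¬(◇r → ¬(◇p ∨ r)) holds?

Let φ = ¬(◇r → ¬(◇p ∨ r)). Evaluate φ at each world:
  s0 (successors {s3, s4, s6, s7}): φ is false.
  s1 (successors {s0, s1, s2}): φ is false.
  s2 (successors {s0, s2, s3, s4, s7}): φ is false.
  s3 (successors {s0, s3, s4, s7, s9}): φ is false.
  s4 (successors {s0, s1, s4, s5, s6, s7, s8, s9}): φ is false.
  s5 (successors {s1, s5, s6, s7, s9}): φ is false.
  s6 (successors {s0, s6, s7}): φ is false.
  s7 (successors {s0, s4, s5, s9}): φ is false.
  s8 (successors {s0, s1, s2, s6, s8}): φ is false.
  s9 (successors {s0}): φ is false.
For instance, at s1:
  At s1: ◇r → ¬(◇p ∨ r) is true, so ¬(◇r → ¬(◇p ∨ r)) is false.
    At s1: ◇r is false, ¬(◇p ∨ r) is false, so ◇r → ¬(◇p ∨ r) is true.
      At s1: ◇r requires r at some successor in {s0, s1, s2}.
        At s0: r is false.
        At s1: r is false.
        At s2: r is false.
      So ◇r is false at s1.
      At s1: ◇p ∨ r is true, so ¬(◇p ∨ r) is false.

No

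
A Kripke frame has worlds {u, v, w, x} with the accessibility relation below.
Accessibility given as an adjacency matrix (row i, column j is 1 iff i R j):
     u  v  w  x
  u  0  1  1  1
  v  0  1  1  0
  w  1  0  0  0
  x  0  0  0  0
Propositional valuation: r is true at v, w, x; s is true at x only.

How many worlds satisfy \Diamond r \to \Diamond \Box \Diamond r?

Let φ = \Diamond r \to \Diamond \Box \Diamond r. Evaluate φ at each world:
  u (successors {v, w, x}): φ is true.
  v (successors {v, w}): φ is true.
  w (successors {u}): φ is true.
  x (successors ∅): φ is true.
For instance, at u:
  At u: \Diamond r is true, \Diamond \Box \Diamond r is true, so \Diamond r \to \Diamond \Box \Diamond r is true.
    At u: \Diamond r requires r at some successor in {v, w, x}.
      r holds at v, so \Diamond r is true at u.
    At u: \Diamond \Box \Diamond r requires \Box \Diamond r at some successor in {v, w, x}.
      \Box \Diamond r holds at w, so \Diamond \Box \Diamond r is true at u.
Satisfying worlds: {u, v, w, x}

4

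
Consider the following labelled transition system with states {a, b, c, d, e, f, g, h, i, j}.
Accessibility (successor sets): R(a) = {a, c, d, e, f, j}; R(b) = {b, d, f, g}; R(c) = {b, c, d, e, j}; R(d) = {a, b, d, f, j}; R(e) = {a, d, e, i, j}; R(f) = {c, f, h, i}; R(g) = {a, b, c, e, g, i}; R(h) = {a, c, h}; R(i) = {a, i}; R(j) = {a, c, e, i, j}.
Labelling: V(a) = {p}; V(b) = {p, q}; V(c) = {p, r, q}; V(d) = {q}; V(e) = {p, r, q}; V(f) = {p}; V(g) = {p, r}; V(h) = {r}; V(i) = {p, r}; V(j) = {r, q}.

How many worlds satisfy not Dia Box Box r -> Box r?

Let φ = not Dia Box Box r -> Box r. Evaluate φ at each world:
  a (successors {a, c, d, e, f, j}): φ is false.
  b (successors {b, d, f, g}): φ is false.
  c (successors {b, c, d, e, j}): φ is false.
  d (successors {a, b, d, f, j}): φ is false.
  e (successors {a, d, e, i, j}): φ is false.
  f (successors {c, f, h, i}): φ is false.
  g (successors {a, b, c, e, g, i}): φ is false.
  h (successors {a, c, h}): φ is false.
  i (successors {a, i}): φ is false.
  j (successors {a, c, e, i, j}): φ is false.
For instance, at j:
  At j: not Dia Box Box r is true, Box r is false, so not Dia Box Box r -> Box r is false.
    At j: Dia Box Box r is false, so not Dia Box Box r is true.
      At j: Dia Box Box r requires Box Box r at some successor in {a, c, e, i, j}.
        At a: Box Box r is false.
        At c: Box Box r is false.
        At e: Box Box r is false.
        At i: Box Box r is false.
        At j: Box Box r is false.
      So Dia Box Box r is false at j.
    At j: Box r requires r at every successor {a, c, e, i, j}.
      r fails at a, so Box r is false at j.
Satisfying worlds: none.

0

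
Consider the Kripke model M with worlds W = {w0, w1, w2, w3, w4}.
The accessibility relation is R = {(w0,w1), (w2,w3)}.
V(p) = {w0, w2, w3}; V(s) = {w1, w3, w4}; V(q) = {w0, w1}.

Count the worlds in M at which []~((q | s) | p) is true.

Let φ = []~((q | s) | p). Evaluate φ at each world:
  w0 (successors {w1}): φ is false.
  w1 (successors ∅): φ is true.
  w2 (successors {w3}): φ is false.
  w3 (successors ∅): φ is true.
  w4 (successors ∅): φ is true.
For instance, at w0:
  At w0: []~((q | s) | p) requires ~((q | s) | p) at every successor {w1}.
    ~((q | s) | p) fails at w1, so []~((q | s) | p) is false at w0.
Satisfying worlds: {w1, w3, w4}

3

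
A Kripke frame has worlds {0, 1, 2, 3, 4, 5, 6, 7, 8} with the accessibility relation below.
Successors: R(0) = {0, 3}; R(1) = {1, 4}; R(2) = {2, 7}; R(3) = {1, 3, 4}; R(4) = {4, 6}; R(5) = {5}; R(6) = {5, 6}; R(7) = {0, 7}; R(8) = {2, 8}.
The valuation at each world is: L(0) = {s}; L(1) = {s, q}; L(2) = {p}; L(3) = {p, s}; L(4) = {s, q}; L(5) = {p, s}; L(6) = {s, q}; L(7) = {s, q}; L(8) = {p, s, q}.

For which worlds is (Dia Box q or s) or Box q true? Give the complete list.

Let φ = (Dia Box q or s) or Box q. Evaluate φ at each world:
  0 (successors {0, 3}): φ is true.
  1 (successors {1, 4}): φ is true.
  2 (successors {2, 7}): φ is false.
  3 (successors {1, 3, 4}): φ is true.
  4 (successors {4, 6}): φ is true.
  5 (successors {5}): φ is true.
  6 (successors {5, 6}): φ is true.
  7 (successors {0, 7}): φ is true.
  8 (successors {2, 8}): φ is true.
For instance, at 3:
  At 3: Dia Box q or s is true, Box q is false, so (Dia Box q or s) or Box q is true.
    At 3: Dia Box q is true, s is true, so Dia Box q or s is true.
      At 3: Dia Box q requires Box q at some successor in {1, 3, 4}.
        Box q holds at 1, so Dia Box q is true at 3.
    At 3: Box q requires q at every successor {1, 3, 4}.
      q fails at 3, so Box q is false at 3.
Satisfying worlds: {0, 1, 3, 4, 5, 6, 7, 8}

0, 1, 3, 4, 5, 6, 7, 8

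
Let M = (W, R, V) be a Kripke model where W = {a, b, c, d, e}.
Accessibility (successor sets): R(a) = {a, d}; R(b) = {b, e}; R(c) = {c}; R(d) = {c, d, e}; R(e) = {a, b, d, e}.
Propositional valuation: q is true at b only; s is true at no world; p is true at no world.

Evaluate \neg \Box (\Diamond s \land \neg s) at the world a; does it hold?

Recall that \Box ψ holds at a world iff ψ holds at every accessible world, and \Diamond ψ holds iff ψ holds at some accessible world.
At a: \Box (\Diamond s \land \neg s) is false, so \neg \Box (\Diamond s \land \neg s) is true.
  At a: \Box (\Diamond s \land \neg s) requires \Diamond s \land \neg s at every successor {a, d}.
    \Diamond s \land \neg s fails at a, so \Box (\Diamond s \land \neg s) is false at a.
      At a: \Diamond s is false, \neg s is true, so \Diamond s \land \neg s is false.

Yes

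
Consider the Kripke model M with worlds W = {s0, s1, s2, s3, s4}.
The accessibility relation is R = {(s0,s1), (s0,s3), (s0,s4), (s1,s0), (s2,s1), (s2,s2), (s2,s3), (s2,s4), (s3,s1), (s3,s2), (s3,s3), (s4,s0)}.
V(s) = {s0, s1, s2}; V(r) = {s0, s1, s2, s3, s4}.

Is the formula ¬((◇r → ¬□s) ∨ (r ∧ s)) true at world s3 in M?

At s3: (◇r → ¬□s) ∨ (r ∧ s) is true, so ¬((◇r → ¬□s) ∨ (r ∧ s)) is false.
  At s3: ◇r → ¬□s is true, r ∧ s is false, so (◇r → ¬□s) ∨ (r ∧ s) is true.
    At s3: ◇r is true, ¬□s is true, so ◇r → ¬□s is true.
      At s3: ◇r requires r at some successor in {s1, s2, s3}.
        r holds at s1, so ◇r is true at s3.
      At s3: □s is false, so ¬□s is true.

No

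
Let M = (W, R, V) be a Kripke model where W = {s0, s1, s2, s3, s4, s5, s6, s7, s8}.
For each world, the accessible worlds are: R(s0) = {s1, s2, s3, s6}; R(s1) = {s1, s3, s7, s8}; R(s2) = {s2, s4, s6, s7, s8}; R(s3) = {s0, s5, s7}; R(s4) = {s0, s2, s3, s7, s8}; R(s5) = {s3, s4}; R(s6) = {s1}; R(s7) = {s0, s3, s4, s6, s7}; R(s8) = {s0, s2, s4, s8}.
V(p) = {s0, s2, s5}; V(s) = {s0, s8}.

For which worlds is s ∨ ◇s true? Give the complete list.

Let φ = s ∨ ◇s. Evaluate φ at each world:
  s0 (successors {s1, s2, s3, s6}): φ is true.
  s1 (successors {s1, s3, s7, s8}): φ is true.
  s2 (successors {s2, s4, s6, s7, s8}): φ is true.
  s3 (successors {s0, s5, s7}): φ is true.
  s4 (successors {s0, s2, s3, s7, s8}): φ is true.
  s5 (successors {s3, s4}): φ is false.
  s6 (successors {s1}): φ is false.
  s7 (successors {s0, s3, s4, s6, s7}): φ is true.
  s8 (successors {s0, s2, s4, s8}): φ is true.
For instance, at s4:
  At s4: s is false, ◇s is true, so s ∨ ◇s is true.
    At s4: ◇s requires s at some successor in {s0, s2, s3, s7, s8}.
      s holds at s0, so ◇s is true at s4.
Satisfying worlds: {s0, s1, s2, s3, s4, s7, s8}

s0, s1, s2, s3, s4, s7, s8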